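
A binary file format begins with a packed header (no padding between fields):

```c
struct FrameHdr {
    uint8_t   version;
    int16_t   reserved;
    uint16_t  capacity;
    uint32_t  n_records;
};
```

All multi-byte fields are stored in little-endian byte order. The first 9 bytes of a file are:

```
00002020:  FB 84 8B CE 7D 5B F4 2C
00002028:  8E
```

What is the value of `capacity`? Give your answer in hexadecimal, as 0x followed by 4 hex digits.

0x7DCE

`capacity` follows `version` (1 B), `reserved` (2 B), so it starts at offset 1 + 2 = 3 and occupies 2 bytes.
Bytes at offsets 3..4: CE 7D.
Little-endian stores the least-significant byte at the lowest address.
Reassemble most-significant byte first: 7D CE → 0x7DCE.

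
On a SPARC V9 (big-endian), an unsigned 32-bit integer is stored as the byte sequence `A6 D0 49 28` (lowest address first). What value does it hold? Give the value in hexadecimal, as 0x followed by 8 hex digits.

Big-endian: lowest address holds the most-significant byte.
The bytes are already most-significant first: 0xA6D04928.

0xA6D04928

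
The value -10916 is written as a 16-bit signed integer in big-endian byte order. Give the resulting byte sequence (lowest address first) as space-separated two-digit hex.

D5 5C

Two's complement of -10916 in 16 bits: 10916 = 0x2AA4; invert → 0xD55B; add 1 → 0xD55C.
Split into bytes (most-significant first): D5 5C.
Big-endian stores the most-significant byte at the lowest address.
So the memory order matches the most-significant-first order: D5 5C.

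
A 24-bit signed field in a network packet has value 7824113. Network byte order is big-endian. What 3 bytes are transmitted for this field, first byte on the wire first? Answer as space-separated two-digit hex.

7824113 in hexadecimal, padded to 24 bits, is 0x7762F1.
Split into bytes (most-significant first): 77 62 F1.
In big-endian order the high byte comes first in memory.
So the memory order matches the most-significant-first order: 77 62 F1.

77 62 F1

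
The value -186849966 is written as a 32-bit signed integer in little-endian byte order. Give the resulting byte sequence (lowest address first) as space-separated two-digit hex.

52 E5 DC F4

Two's complement of -186849966 in 32 bits: 186849966 = 0x0B231AAE; invert → 0xF4DCE551; add 1 → 0xF4DCE552.
Split into bytes (most-significant first): F4 DC E5 52.
Little-endian: lowest address holds the least-significant byte.
So at ascending addresses the bytes are 52 E5 DC F4.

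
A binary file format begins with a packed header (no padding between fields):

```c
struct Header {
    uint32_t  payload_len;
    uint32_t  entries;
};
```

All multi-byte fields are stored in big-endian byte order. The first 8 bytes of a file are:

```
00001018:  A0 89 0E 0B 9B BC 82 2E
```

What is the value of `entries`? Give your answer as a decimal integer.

2612822574

`entries` follows `payload_len` (4 bytes), so it starts at byte offset 4 and occupies 4 bytes.
Bytes at offsets 4..7: 9B BC 82 2E.
Big-endian: lowest address holds the most-significant byte.
The bytes are already most-significant first: 0x9BBC822E.
0x9BBC822E = 2612822574.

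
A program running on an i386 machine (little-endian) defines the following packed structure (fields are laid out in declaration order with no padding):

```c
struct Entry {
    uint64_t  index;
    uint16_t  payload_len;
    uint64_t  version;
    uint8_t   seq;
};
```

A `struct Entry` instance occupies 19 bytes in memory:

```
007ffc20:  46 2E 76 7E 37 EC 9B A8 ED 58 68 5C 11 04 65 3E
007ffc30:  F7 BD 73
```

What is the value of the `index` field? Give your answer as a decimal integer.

`index` is the first field, at byte offset 0, occupying 8 bytes.
Bytes at offsets 0..7: 46 2E 76 7E 37 EC 9B A8.
In little-endian order the low byte comes first in memory.
Reassemble most-significant byte first: A8 9B EC 37 7E 76 2E 46 → 0xA89BEC377E762E46.
0xA89BEC377E762E46 = 12149564142851075654.

12149564142851075654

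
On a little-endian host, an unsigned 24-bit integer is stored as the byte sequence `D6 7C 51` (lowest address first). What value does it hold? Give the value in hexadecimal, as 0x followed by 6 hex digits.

0x517CD6

Little-endian stores the least-significant byte at the lowest address.
Reassemble most-significant byte first: 51 7C D6 → 0x517CD6.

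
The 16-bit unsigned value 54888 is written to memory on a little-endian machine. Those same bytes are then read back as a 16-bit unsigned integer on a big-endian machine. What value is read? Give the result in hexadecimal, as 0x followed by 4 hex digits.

0x68D6

54888 in 16-bit hexadecimal is 0xD668.
Stored little-endian, the bytes at ascending addresses are 68 D6.
Read back as big-endian, the last byte is least significant, giving 0x68D6.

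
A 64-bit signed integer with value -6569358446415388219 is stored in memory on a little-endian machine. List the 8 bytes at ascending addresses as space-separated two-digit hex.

C5 E1 32 87 4C F3 D4 A4

Two's complement of -6569358446415388219 in 64 bits: 6569358446415388219 = 0x5B2B0CB378CD1E3B; invert → 0xA4D4F34C8732E1C4; add 1 → 0xA4D4F34C8732E1C5.
Split into bytes (most-significant first): A4 D4 F3 4C 87 32 E1 C5.
In little-endian order the low byte comes first in memory.
So at ascending addresses the bytes are C5 E1 32 87 4C F3 D4 A4.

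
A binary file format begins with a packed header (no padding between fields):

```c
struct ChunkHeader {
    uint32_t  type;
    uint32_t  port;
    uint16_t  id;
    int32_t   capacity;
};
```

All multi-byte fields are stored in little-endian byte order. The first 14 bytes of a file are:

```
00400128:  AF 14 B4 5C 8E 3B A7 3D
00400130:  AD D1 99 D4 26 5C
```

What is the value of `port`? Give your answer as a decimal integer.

`port` follows `type` (4 bytes), so it starts at byte offset 4 and occupies 4 bytes.
Bytes at offsets 4..7: 8E 3B A7 3D.
Little-endian stores the least-significant byte at the lowest address.
Reassemble most-significant byte first: 3D A7 3B 8E → 0x3DA73B8E.
0x3DA73B8E = 1034369934.

1034369934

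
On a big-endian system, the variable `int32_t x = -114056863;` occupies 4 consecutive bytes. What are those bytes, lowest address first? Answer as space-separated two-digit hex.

Two's complement of -114056863 in 32 bits: 114056863 = 0x06CC5E9F; invert → 0xF933A160; add 1 → 0xF933A161.
Split into bytes (most-significant first): F9 33 A1 61.
Big-endian: lowest address holds the most-significant byte.
So the memory order matches the most-significant-first order: F9 33 A1 61.

F9 33 A1 61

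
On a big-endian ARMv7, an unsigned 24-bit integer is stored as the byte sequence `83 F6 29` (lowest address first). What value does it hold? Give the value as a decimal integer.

8648233

In big-endian order the high byte comes first in memory.
The bytes are already most-significant first: 0x83F629.
0x83F629 = 8648233.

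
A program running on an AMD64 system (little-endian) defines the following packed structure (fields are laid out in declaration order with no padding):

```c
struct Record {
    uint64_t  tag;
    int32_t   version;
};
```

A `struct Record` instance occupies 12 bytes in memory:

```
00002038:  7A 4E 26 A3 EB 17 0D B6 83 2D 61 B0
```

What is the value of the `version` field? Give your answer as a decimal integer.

-1335808637

`version` follows `tag` (8 bytes), so it starts at byte offset 8 and occupies 4 bytes.
Bytes at offsets 8..11: 83 2D 61 B0.
Little-endian: lowest address holds the least-significant byte.
Reassemble most-significant byte first: B0 61 2D 83 → 0xB0612D83.
Top bit is set, so as a signed 32-bit value this is 0xB0612D83 − 2^32 = -1335808637.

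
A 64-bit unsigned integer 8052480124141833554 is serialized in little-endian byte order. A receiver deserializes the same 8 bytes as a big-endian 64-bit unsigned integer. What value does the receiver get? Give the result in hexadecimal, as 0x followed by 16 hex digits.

0x520D5E500228C06F

8052480124141833554 in 64-bit hexadecimal is 0x6FC02802505E0D52.
Stored little-endian, the bytes at ascending addresses are 52 0D 5E 50 02 28 C0 6F.
Read back as big-endian, the last byte is least significant, giving 0x520D5E500228C06F.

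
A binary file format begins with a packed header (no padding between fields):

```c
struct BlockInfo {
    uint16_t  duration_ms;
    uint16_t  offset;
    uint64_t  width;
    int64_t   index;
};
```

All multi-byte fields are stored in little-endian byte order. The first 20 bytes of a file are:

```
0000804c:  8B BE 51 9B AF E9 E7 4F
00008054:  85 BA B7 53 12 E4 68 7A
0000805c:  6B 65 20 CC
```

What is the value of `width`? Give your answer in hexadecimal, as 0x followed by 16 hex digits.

`width` follows `duration_ms` (2 B), `offset` (2 B), so it starts at offset 2 + 2 = 4 and occupies 8 bytes.
Bytes at offsets 4..11: AF E9 E7 4F 85 BA B7 53.
In little-endian order the low byte comes first in memory.
Reassemble most-significant byte first: 53 B7 BA 85 4F E7 E9 AF → 0x53B7BA854FE7E9AF.

0x53B7BA854FE7E9AF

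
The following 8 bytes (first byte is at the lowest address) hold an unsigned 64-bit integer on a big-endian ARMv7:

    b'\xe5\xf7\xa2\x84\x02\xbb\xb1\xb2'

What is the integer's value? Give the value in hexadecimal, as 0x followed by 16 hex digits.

0xE5F7A28402BBB1B2

Big-endian: lowest address holds the most-significant byte.
The bytes are already most-significant first: 0xE5F7A28402BBB1B2.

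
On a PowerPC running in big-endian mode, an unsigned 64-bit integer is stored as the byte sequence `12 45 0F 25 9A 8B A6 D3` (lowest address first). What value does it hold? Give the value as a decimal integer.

1316475120256788179

Big-endian: lowest address holds the most-significant byte.
The bytes are already most-significant first: 0x12450F259A8BA6D3.
0x12450F259A8BA6D3 = 1316475120256788179.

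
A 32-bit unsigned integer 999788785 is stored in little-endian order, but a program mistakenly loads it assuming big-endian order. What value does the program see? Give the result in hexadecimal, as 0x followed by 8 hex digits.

999788785 in 32-bit hexadecimal is 0x3B9790F1.
Stored little-endian, the bytes at ascending addresses are F1 90 97 3B.
Read back as big-endian, the last byte is least significant, giving 0xF190973B.

0xF190973B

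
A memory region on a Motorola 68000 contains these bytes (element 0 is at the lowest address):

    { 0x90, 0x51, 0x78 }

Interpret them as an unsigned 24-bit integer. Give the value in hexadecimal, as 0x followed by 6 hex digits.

Big-endian stores the most-significant byte at the lowest address.
The bytes are already most-significant first: 0x905178.

0x905178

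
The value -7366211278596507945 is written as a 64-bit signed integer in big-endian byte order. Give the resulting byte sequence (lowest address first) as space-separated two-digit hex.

99 C5 F5 DE B6 C7 76 D7

Two's complement of -7366211278596507945 in 64 bits: 7366211278596507945 = 0x663A0A2149388929; invert → 0x99C5F5DEB6C776D6; add 1 → 0x99C5F5DEB6C776D7.
Split into bytes (most-significant first): 99 C5 F5 DE B6 C7 76 D7.
In big-endian order the high byte comes first in memory.
So the memory order matches the most-significant-first order: 99 C5 F5 DE B6 C7 76 D7.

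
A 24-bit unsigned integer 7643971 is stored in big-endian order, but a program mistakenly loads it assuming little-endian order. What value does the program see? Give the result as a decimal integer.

4432756

7643971 in 24-bit hexadecimal is 0x74A343.
Stored big-endian, the bytes at ascending addresses are 74 A3 43.
Read back as little-endian, the first byte is least significant, giving 0x43A374.
0x43A374 = 4432756.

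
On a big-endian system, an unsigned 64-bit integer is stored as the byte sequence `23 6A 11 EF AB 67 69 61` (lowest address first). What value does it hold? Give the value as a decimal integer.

2551871859929344353

Big-endian: lowest address holds the most-significant byte.
The bytes are already most-significant first: 0x236A11EFAB676961.
0x236A11EFAB676961 = 2551871859929344353.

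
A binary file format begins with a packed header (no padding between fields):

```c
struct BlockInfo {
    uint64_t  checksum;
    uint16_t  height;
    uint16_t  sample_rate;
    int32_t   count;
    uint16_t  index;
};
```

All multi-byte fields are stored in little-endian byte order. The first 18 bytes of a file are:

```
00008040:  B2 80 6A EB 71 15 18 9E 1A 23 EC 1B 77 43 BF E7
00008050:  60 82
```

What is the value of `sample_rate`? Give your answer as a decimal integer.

`sample_rate` follows `checksum` (8 B), `height` (2 B), so it starts at offset 8 + 2 = 10 and occupies 2 bytes.
Bytes at offsets 10..11: EC 1B.
Little-endian stores the least-significant byte at the lowest address.
Reassemble most-significant byte first: 1B EC → 0x1BEC.
0x1BEC = 7148.

7148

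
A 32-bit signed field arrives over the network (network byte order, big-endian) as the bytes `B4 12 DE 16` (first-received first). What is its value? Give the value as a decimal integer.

Big-endian stores the most-significant byte at the lowest address.
The bytes are already most-significant first: 0xB412DE16.
Top bit is set, so as a signed 32-bit value this is 0xB412DE16 − 2^32 = -1273831914.

-1273831914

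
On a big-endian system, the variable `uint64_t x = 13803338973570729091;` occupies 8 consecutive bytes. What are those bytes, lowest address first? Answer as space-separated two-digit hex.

13803338973570729091 in hexadecimal, padded to 64 bits, is 0xBF8F4FA9C9FD0483.
Split into bytes (most-significant first): BF 8F 4F A9 C9 FD 04 83.
Big-endian stores the most-significant byte at the lowest address.
So the memory order matches the most-significant-first order: BF 8F 4F A9 C9 FD 04 83.

BF 8F 4F A9 C9 FD 04 83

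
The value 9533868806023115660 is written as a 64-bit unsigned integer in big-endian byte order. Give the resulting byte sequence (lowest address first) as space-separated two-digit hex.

9533868806023115660 in hexadecimal, padded to 64 bits, is 0x844F1B2A9E2F738C.
Split into bytes (most-significant first): 84 4F 1B 2A 9E 2F 73 8C.
Big-endian: lowest address holds the most-significant byte.
So the memory order matches the most-significant-first order: 84 4F 1B 2A 9E 2F 73 8C.

84 4F 1B 2A 9E 2F 73 8C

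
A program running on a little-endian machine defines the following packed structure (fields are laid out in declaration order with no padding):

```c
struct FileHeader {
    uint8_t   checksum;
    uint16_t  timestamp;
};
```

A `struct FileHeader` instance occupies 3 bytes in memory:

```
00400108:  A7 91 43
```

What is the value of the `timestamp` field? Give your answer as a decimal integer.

17297

`timestamp` follows `checksum` (1 byte), so it starts at byte offset 1 and occupies 2 bytes.
Bytes at offsets 1..2: 91 43.
Little-endian stores the least-significant byte at the lowest address.
Reassemble most-significant byte first: 43 91 → 0x4391.
0x4391 = 17297.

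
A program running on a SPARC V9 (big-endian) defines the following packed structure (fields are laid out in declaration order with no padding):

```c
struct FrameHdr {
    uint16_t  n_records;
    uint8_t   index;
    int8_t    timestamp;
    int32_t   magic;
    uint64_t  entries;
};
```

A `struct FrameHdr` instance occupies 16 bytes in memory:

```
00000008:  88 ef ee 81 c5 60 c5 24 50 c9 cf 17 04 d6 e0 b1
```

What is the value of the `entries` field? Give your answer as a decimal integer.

`entries` follows `n_records` (2 B), `index` (1 B), `timestamp` (1 B), `magic` (4 B), so it starts at offset 2 + 1 + 1 + 4 = 8 and occupies 8 bytes.
Bytes at offsets 8..15: 50 C9 CF 17 04 D6 E0 B1.
Big-endian stores the most-significant byte at the lowest address.
The bytes are already most-significant first: 0x50C9CF1704D6E0B1.
0x50C9CF1704D6E0B1 = 5821411691125465265.

5821411691125465265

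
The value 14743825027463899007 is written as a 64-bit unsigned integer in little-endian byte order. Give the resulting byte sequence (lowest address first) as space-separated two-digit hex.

14743825027463899007 in hexadecimal, padded to 64 bits, is 0xCC9C96BF107FE77F.
Split into bytes (most-significant first): CC 9C 96 BF 10 7F E7 7F.
Little-endian stores the least-significant byte at the lowest address.
So at ascending addresses the bytes are 7F E7 7F 10 BF 96 9C CC.

7F E7 7F 10 BF 96 9C CC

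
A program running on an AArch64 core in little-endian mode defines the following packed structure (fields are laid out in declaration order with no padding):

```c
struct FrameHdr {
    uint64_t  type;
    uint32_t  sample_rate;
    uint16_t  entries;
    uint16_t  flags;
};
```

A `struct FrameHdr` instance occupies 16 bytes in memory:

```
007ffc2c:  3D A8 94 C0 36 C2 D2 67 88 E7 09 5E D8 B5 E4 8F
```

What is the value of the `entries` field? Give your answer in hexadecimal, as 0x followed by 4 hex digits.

0xB5D8

`entries` follows `type` (8 B), `sample_rate` (4 B), so it starts at offset 8 + 4 = 12 and occupies 2 bytes.
Bytes at offsets 12..13: D8 B5.
Little-endian: lowest address holds the least-significant byte.
Reassemble most-significant byte first: B5 D8 → 0xB5D8.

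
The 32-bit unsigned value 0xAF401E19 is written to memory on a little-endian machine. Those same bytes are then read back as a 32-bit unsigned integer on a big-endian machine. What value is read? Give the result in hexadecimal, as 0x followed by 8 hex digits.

0x191E40AF

Stored little-endian, the bytes at ascending addresses are 19 1E 40 AF.
Read back as big-endian, the last byte is least significant, giving 0x191E40AF.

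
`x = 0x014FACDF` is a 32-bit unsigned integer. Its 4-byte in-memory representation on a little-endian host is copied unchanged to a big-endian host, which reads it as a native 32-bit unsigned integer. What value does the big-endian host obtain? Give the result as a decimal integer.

3752611585

Stored little-endian, the bytes at ascending addresses are DF AC 4F 01.
Read back as big-endian, the last byte is least significant, giving 0xDFAC4F01.
0xDFAC4F01 = 3752611585.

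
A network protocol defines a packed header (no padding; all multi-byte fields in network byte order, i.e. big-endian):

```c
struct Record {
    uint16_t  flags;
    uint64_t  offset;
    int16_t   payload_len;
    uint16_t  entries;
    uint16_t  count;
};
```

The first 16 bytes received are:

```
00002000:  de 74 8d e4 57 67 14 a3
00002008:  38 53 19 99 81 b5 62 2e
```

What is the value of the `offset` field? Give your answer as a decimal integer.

`offset` follows `flags` (2 bytes), so it starts at byte offset 2 and occupies 8 bytes.
Bytes at offsets 2..9: 8D E4 57 67 14 A3 38 53.
Big-endian stores the most-significant byte at the lowest address.
The bytes are already most-significant first: 0x8DE4576714A33853.
0x8DE4576714A33853 = 10224393154277357651.

10224393154277357651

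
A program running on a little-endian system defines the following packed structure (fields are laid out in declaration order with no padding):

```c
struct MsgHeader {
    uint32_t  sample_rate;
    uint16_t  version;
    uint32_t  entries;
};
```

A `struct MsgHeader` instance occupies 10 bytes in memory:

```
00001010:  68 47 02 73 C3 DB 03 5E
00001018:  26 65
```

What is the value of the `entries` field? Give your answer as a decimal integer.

1697013251

`entries` follows `sample_rate` (4 B), `version` (2 B), so it starts at offset 4 + 2 = 6 and occupies 4 bytes.
Bytes at offsets 6..9: 03 5E 26 65.
Little-endian stores the least-significant byte at the lowest address.
Reassemble most-significant byte first: 65 26 5E 03 → 0x65265E03.
0x65265E03 = 1697013251.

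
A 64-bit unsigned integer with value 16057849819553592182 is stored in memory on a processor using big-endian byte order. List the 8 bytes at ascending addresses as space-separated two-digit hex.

DE D8 F1 55 2F 0F F3 76

16057849819553592182 in hexadecimal, padded to 64 bits, is 0xDED8F1552F0FF376.
Split into bytes (most-significant first): DE D8 F1 55 2F 0F F3 76.
In big-endian order the high byte comes first in memory.
So the memory order matches the most-significant-first order: DE D8 F1 55 2F 0F F3 76.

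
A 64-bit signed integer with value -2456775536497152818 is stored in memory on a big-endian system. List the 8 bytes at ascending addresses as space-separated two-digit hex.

DD E7 C7 AA 86 37 AC CE

Two's complement of -2456775536497152818 in 64 bits: 2456775536497152818 = 0x2218385579C85332; invert → 0xDDE7C7AA8637ACCD; add 1 → 0xDDE7C7AA8637ACCE.
Split into bytes (most-significant first): DD E7 C7 AA 86 37 AC CE.
Big-endian stores the most-significant byte at the lowest address.
So the memory order matches the most-significant-first order: DD E7 C7 AA 86 37 AC CE.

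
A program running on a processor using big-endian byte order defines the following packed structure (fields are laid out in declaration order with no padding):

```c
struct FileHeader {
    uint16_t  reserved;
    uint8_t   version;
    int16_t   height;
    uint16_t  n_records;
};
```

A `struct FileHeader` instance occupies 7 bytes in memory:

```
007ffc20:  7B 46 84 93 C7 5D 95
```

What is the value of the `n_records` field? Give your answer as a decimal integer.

23957

`n_records` follows `reserved` (2 B), `version` (1 B), `height` (2 B), so it starts at offset 2 + 1 + 2 = 5 and occupies 2 bytes.
Bytes at offsets 5..6: 5D 95.
Big-endian stores the most-significant byte at the lowest address.
The bytes are already most-significant first: 0x5D95.
0x5D95 = 23957.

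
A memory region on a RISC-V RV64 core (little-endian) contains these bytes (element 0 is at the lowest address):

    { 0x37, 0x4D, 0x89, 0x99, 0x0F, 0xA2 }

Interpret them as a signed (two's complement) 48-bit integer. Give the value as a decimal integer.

-103287092589257

Little-endian stores the least-significant byte at the lowest address.
Reassemble most-significant byte first: A2 0F 99 89 4D 37 → 0xA20F99894D37.
Top bit is set, so as a signed 48-bit value this is 0xA20F99894D37 − 2^48 = -103287092589257.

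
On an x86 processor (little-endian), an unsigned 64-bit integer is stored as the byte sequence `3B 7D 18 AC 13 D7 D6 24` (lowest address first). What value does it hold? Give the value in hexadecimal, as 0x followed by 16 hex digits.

Little-endian stores the least-significant byte at the lowest address.
Reassemble most-significant byte first: 24 D6 D7 13 AC 18 7D 3B → 0x24D6D713AC187D3B.

0x24D6D713AC187D3B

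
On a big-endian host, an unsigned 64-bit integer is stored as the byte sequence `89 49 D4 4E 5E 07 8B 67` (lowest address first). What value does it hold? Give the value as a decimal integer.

9892671489546095463

Big-endian stores the most-significant byte at the lowest address.
The bytes are already most-significant first: 0x8949D44E5E078B67.
0x8949D44E5E078B67 = 9892671489546095463.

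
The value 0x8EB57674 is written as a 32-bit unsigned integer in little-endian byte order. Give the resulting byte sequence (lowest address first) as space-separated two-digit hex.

74 76 B5 8E

Split into bytes (most-significant first): 8E B5 76 74.
In little-endian order the low byte comes first in memory.
So at ascending addresses the bytes are 74 76 B5 8E.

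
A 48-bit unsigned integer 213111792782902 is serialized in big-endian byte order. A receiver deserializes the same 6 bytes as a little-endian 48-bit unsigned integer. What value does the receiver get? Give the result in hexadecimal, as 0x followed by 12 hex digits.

213111792782902 in 48-bit hexadecimal is 0xC1D2F4B4CE36.
Stored big-endian, the bytes at ascending addresses are C1 D2 F4 B4 CE 36.
Read back as little-endian, the first byte is least significant, giving 0x36CEB4F4D2C1.

0x36CEB4F4D2C1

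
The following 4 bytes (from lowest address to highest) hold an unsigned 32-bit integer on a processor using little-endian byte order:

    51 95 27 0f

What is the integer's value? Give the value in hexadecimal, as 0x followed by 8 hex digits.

In little-endian order the low byte comes first in memory.
Reassemble most-significant byte first: 0F 27 95 51 → 0x0F279551.

0x0F279551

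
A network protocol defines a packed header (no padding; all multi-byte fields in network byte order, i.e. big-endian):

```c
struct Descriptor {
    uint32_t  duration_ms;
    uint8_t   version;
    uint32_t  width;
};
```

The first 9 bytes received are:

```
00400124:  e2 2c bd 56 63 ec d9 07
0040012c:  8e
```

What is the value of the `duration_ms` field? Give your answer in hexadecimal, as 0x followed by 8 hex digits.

`duration_ms` is the first field, at byte offset 0, occupying 4 bytes.
Bytes at offsets 0..3: E2 2C BD 56.
Big-endian: lowest address holds the most-significant byte.
The bytes are already most-significant first: 0xE22CBD56.

0xE22CBD56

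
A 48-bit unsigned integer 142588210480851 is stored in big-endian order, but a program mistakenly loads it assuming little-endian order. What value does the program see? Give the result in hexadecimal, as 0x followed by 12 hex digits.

0xD386A2E7AE81

142588210480851 in 48-bit hexadecimal is 0x81AEE7A286D3.
Stored big-endian, the bytes at ascending addresses are 81 AE E7 A2 86 D3.
Read back as little-endian, the first byte is least significant, giving 0xD386A2E7AE81.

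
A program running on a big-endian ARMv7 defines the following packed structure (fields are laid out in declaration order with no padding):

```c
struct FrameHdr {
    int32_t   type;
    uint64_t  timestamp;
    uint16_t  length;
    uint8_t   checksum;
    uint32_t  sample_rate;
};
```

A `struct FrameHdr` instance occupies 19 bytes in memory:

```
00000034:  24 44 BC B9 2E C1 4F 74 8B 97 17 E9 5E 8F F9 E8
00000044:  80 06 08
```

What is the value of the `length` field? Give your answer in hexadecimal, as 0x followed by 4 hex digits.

0x5E8F

`length` follows `type` (4 B), `timestamp` (8 B), so it starts at offset 4 + 8 = 12 and occupies 2 bytes.
Bytes at offsets 12..13: 5E 8F.
Big-endian: lowest address holds the most-significant byte.
The bytes are already most-significant first: 0x5E8F.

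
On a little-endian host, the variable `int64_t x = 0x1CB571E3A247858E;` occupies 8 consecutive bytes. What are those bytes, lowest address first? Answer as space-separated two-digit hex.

Split into bytes (most-significant first): 1C B5 71 E3 A2 47 85 8E.
Little-endian stores the least-significant byte at the lowest address.
So at ascending addresses the bytes are 8E 85 47 A2 E3 71 B5 1C.

8E 85 47 A2 E3 71 B5 1C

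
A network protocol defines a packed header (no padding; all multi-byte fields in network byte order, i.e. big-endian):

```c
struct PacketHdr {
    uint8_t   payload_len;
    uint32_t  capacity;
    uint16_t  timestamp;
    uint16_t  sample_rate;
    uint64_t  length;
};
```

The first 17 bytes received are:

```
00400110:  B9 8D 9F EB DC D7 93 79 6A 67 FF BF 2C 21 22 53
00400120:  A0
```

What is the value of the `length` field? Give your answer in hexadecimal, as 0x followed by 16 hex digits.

`length` follows `payload_len` (1 B), `capacity` (4 B), `timestamp` (2 B), `sample_rate` (2 B), so it starts at offset 1 + 4 + 2 + 2 = 9 and occupies 8 bytes.
Bytes at offsets 9..16: 67 FF BF 2C 21 22 53 A0.
In big-endian order the high byte comes first in memory.
The bytes are already most-significant first: 0x67FFBF2C212253A0.

0x67FFBF2C212253A0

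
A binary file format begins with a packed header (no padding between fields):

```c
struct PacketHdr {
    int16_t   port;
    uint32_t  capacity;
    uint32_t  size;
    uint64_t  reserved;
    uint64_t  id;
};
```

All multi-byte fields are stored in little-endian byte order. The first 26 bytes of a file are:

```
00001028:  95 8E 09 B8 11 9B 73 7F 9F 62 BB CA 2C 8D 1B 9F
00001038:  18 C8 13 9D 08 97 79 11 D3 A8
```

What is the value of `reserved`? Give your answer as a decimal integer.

`reserved` follows `port` (2 B), `capacity` (4 B), `size` (4 B), so it starts at offset 2 + 4 + 4 = 10 and occupies 8 bytes.
Bytes at offsets 10..17: BB CA 2C 8D 1B 9F 18 C8.
In little-endian order the low byte comes first in memory.
Reassemble most-significant byte first: C8 18 9F 1B 8D 2C CA BB → 0xC8189F1B8D2CCABB.
0xC8189F1B8D2CCABB = 14418449147708099259.

14418449147708099259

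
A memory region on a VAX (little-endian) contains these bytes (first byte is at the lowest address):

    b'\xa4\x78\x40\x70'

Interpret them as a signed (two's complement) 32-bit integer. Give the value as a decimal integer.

In little-endian order the low byte comes first in memory.
Reassemble most-significant byte first: 70 40 78 A4 → 0x704078A4.
0x704078A4 = 1883273380.

1883273380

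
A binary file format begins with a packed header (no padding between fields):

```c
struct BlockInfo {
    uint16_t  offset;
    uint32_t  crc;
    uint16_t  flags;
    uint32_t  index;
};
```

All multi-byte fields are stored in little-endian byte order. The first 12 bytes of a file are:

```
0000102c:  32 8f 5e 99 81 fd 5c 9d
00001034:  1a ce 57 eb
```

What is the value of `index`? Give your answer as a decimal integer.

3948400154

`index` follows `offset` (2 B), `crc` (4 B), `flags` (2 B), so it starts at offset 2 + 4 + 2 = 8 and occupies 4 bytes.
Bytes at offsets 8..11: 1A CE 57 EB.
Little-endian: lowest address holds the least-significant byte.
Reassemble most-significant byte first: EB 57 CE 1A → 0xEB57CE1A.
0xEB57CE1A = 3948400154.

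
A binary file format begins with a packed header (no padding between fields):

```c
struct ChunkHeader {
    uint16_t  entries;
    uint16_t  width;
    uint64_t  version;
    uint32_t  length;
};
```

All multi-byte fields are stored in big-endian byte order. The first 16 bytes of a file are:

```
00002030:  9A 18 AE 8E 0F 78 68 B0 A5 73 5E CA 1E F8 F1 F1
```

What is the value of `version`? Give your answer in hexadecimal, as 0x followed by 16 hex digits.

`version` follows `entries` (2 B), `width` (2 B), so it starts at offset 2 + 2 = 4 and occupies 8 bytes.
Bytes at offsets 4..11: 0F 78 68 B0 A5 73 5E CA.
Big-endian: lowest address holds the most-significant byte.
The bytes are already most-significant first: 0x0F7868B0A5735ECA.

0x0F7868B0A5735ECA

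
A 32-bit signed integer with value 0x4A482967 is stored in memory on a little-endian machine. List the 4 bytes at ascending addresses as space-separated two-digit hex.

Split into bytes (most-significant first): 4A 48 29 67.
Little-endian stores the least-significant byte at the lowest address.
So at ascending addresses the bytes are 67 29 48 4A.

67 29 48 4A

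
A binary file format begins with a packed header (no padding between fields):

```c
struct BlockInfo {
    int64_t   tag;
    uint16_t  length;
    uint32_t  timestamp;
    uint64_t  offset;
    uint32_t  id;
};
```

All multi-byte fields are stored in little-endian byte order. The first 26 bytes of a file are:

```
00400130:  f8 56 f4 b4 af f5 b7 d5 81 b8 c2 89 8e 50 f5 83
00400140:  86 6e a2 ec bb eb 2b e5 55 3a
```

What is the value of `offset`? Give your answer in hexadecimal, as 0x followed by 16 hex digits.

0xEBBBECA26E8683F5

`offset` follows `tag` (8 B), `length` (2 B), `timestamp` (4 B), so it starts at offset 8 + 2 + 4 = 14 and occupies 8 bytes.
Bytes at offsets 14..21: F5 83 86 6E A2 EC BB EB.
Little-endian: lowest address holds the least-significant byte.
Reassemble most-significant byte first: EB BB EC A2 6E 86 83 F5 → 0xEBBBECA26E8683F5.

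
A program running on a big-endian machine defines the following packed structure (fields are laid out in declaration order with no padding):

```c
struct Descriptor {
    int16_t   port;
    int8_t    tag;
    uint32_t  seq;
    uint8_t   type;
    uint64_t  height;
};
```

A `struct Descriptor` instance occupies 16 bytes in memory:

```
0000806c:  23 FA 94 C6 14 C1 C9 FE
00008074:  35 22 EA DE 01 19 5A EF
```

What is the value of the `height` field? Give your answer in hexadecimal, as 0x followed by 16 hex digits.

0x3522EADE01195AEF

`height` follows `port` (2 B), `tag` (1 B), `seq` (4 B), `type` (1 B), so it starts at offset 2 + 1 + 4 + 1 = 8 and occupies 8 bytes.
Bytes at offsets 8..15: 35 22 EA DE 01 19 5A EF.
Big-endian: lowest address holds the most-significant byte.
The bytes are already most-significant first: 0x3522EADE01195AEF.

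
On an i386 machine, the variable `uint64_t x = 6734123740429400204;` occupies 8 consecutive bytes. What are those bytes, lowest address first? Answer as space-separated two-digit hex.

8C B8 D1 ED DC 69 74 5D

6734123740429400204 in hexadecimal, padded to 64 bits, is 0x5D7469DCEDD1B88C.
Split into bytes (most-significant first): 5D 74 69 DC ED D1 B8 8C.
Little-endian: lowest address holds the least-significant byte.
So at ascending addresses the bytes are 8C B8 D1 ED DC 69 74 5D.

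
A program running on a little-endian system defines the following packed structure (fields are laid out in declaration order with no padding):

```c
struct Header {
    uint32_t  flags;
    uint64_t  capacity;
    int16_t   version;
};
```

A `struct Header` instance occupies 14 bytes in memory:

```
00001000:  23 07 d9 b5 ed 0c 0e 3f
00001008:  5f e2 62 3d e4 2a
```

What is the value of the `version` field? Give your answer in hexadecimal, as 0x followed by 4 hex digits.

0x2AE4

`version` follows `flags` (4 B), `capacity` (8 B), so it starts at offset 4 + 8 = 12 and occupies 2 bytes.
Bytes at offsets 12..13: E4 2A.
Little-endian stores the least-significant byte at the lowest address.
Reassemble most-significant byte first: 2A E4 → 0x2AE4.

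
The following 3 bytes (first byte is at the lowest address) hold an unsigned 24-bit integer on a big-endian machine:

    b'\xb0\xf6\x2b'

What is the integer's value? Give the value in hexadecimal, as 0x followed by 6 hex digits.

0xB0F62B

Big-endian: lowest address holds the most-significant byte.
The bytes are already most-significant first: 0xB0F62B.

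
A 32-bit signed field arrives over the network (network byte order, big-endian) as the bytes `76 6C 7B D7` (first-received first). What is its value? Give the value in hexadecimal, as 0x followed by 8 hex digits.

Big-endian: lowest address holds the most-significant byte.
The bytes are already most-significant first: 0x766C7BD7.

0x766C7BD7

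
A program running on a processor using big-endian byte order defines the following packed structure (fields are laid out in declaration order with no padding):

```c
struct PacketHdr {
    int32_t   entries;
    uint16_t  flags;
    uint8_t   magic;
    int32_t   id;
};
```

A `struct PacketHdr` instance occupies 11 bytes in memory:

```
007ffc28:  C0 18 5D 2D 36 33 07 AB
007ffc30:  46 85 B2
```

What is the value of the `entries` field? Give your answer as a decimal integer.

-1072145107

`entries` is the first field, at byte offset 0, occupying 4 bytes.
Bytes at offsets 0..3: C0 18 5D 2D.
In big-endian order the high byte comes first in memory.
The bytes are already most-significant first: 0xC0185D2D.
Top bit is set, so as a signed 32-bit value this is 0xC0185D2D − 2^32 = -1072145107.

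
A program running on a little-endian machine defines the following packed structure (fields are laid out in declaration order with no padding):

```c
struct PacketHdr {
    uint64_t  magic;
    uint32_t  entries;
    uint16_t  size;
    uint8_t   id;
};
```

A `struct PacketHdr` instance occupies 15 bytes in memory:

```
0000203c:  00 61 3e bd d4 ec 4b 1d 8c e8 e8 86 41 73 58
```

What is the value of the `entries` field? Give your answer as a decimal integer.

`entries` follows `magic` (8 bytes), so it starts at byte offset 8 and occupies 4 bytes.
Bytes at offsets 8..11: 8C E8 E8 86.
In little-endian order the low byte comes first in memory.
Reassemble most-significant byte first: 86 E8 E8 8C → 0x86E8E88C.
0x86E8E88C = 2263410828.

2263410828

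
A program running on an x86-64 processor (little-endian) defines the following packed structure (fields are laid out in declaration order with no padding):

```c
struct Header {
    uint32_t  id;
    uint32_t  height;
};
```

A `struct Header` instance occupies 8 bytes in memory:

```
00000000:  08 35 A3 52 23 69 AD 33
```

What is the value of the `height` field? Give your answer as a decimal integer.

`height` follows `id` (4 bytes), so it starts at byte offset 4 and occupies 4 bytes.
Bytes at offsets 4..7: 23 69 AD 33.
Little-endian stores the least-significant byte at the lowest address.
Reassemble most-significant byte first: 33 AD 69 23 → 0x33AD6923.
0x33AD6923 = 867002659.

867002659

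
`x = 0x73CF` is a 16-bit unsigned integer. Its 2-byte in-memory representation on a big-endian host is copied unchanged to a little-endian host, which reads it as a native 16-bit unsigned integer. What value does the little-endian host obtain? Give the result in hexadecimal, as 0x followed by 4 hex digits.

0xCF73

Stored big-endian, the bytes at ascending addresses are 73 CF.
Read back as little-endian, the first byte is least significant, giving 0xCF73.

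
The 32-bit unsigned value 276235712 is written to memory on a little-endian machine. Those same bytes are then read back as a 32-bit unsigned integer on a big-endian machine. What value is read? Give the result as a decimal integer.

276235712 in 32-bit hexadecimal is 0x107705C0.
Stored little-endian, the bytes at ascending addresses are C0 05 77 10.
Read back as big-endian, the last byte is least significant, giving 0xC0057710.
0xC0057710 = 3221583632.

3221583632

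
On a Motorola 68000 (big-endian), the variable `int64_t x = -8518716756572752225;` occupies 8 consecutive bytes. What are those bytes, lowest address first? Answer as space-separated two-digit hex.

89 C7 70 3E 76 50 36 9F

Two's complement of -8518716756572752225 in 64 bits: 8518716756572752225 = 0x76388FC189AFC961; invert → 0x89C7703E7650369E; add 1 → 0x89C7703E7650369F.
Split into bytes (most-significant first): 89 C7 70 3E 76 50 36 9F.
In big-endian order the high byte comes first in memory.
So the memory order matches the most-significant-first order: 89 C7 70 3E 76 50 36 9F.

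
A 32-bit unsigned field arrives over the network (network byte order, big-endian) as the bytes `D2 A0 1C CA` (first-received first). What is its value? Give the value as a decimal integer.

3533708490

In big-endian order the high byte comes first in memory.
The bytes are already most-significant first: 0xD2A01CCA.
0xD2A01CCA = 3533708490.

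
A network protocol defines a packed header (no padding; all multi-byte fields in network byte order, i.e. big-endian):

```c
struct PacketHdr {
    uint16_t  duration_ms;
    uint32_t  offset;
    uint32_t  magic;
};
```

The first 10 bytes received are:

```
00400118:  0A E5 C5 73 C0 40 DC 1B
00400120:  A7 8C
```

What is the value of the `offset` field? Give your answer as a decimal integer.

3312697408

`offset` follows `duration_ms` (2 bytes), so it starts at byte offset 2 and occupies 4 bytes.
Bytes at offsets 2..5: C5 73 C0 40.
In big-endian order the high byte comes first in memory.
The bytes are already most-significant first: 0xC573C040.
0xC573C040 = 3312697408.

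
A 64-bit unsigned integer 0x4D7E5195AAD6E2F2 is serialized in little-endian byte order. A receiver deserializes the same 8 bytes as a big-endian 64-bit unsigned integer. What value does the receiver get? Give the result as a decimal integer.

17501787130053099085

Stored little-endian, the bytes at ascending addresses are F2 E2 D6 AA 95 51 7E 4D.
Read back as big-endian, the last byte is least significant, giving 0xF2E2D6AA95517E4D.
0xF2E2D6AA95517E4D = 17501787130053099085.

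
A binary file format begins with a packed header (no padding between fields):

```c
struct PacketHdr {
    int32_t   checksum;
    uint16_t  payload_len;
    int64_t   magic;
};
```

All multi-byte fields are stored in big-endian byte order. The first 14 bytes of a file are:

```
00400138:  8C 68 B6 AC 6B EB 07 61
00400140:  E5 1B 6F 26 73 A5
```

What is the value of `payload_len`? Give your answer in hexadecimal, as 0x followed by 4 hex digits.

`payload_len` follows `checksum` (4 bytes), so it starts at byte offset 4 and occupies 2 bytes.
Bytes at offsets 4..5: 6B EB.
In big-endian order the high byte comes first in memory.
The bytes are already most-significant first: 0x6BEB.

0x6BEB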